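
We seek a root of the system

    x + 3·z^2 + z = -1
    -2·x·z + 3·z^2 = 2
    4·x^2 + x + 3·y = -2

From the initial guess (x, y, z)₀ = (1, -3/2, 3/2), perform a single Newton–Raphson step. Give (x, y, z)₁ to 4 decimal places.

(-0.4662, 2.0653, 0.6216)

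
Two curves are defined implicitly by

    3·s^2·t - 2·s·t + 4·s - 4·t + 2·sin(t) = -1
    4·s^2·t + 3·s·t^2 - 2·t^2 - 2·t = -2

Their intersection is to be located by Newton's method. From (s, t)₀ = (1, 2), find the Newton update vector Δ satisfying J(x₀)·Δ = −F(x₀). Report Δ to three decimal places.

(-0.241, -0.541)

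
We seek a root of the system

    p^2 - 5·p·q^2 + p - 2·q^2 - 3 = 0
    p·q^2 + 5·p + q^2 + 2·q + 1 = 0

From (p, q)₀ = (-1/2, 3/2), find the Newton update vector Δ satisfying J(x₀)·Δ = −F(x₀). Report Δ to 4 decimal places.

At (-1/2, 3/2): F = (-2.1250, 2.6250).
Jacobian J = [[2·p - 5·q^2 + 1, -10·p·q - 4·q], [q^2 + 5, 2·p·q + 2·q + 2]].
At the point, J = [[-11.2500, 1.5000], [7.2500, 3.5000]] (det J = -50.2500).
Solving J·Δ = −F gives Δ = (-0.2264, -0.2811).

(-0.2264, -0.2811)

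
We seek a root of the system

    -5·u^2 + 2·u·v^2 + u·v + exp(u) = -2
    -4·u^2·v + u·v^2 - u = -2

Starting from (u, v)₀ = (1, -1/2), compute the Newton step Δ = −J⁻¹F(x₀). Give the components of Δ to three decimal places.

(-0.117, 0.574)

At (1, -1/2): F = (-0.28172, 3.250).
Jacobian J = [[-10·u + 2·v^2 + v + exp(u), 4·u·v + u], [-8·u·v + v^2 - 1, -4·u^2 + 2·u·v]].
At the point, J = [[-7.28172, -1.000], [3.250, -5.000]] (det J = 39.65859).
Solving J·Δ = −F gives Δ = (-0.117, 0.574).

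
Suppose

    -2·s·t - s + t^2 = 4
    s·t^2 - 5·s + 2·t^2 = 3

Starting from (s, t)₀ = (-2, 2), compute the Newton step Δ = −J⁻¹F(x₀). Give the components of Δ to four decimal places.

At (-2, 2): F = (10.0000, 7.0000).
Jacobian J = [[-2·t - 1, -2·s + 2·t], [t^2 - 5, 2·s·t + 4·t]].
At the point, J = [[-5.0000, 8.0000], [-1.0000, 0.0000]] (det J = 8.0000).
Solving J·Δ = −F gives Δ = (7.0000, 3.1250).

(7.0000, 3.1250)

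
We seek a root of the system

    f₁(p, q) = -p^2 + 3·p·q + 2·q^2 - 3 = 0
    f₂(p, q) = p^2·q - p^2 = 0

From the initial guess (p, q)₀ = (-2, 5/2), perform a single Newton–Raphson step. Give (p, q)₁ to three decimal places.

At (-2, 5/2): F = (-9.500, 6.000).
Jacobian J = [[-2·p + 3·q, 3·p + 4·q], [2·p·q - 2·p, p^2]].
At the point, J = [[11.500, 4.000], [-6.000, 4.000]] (det J = 70.000).
Solving J·Δ = −F gives Δ = (0.886, -0.171).
Then the next iterate is (p, q)₁ = (-1.114, 2.329).

(-1.114, 2.329)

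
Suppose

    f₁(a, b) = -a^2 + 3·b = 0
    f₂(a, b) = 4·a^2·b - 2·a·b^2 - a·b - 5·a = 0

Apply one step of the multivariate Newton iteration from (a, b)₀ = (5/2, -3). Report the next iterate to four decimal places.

(-16.4167, -29.4444)

At (5/2, -3): F = (-15.2500, -125.0000).
Jacobian J = [[-2·a, 3], [8·a·b - 2·b^2 - b - 5, 4·a^2 - 4·a·b - a]].
At the point, J = [[-5.0000, 3.0000], [-80.0000, 52.5000]] (det J = -22.5000).
Solving J·Δ = −F gives Δ = (-18.9167, -26.4444).
Then the next iterate is (a, b)₁ = (-16.4167, -29.4444).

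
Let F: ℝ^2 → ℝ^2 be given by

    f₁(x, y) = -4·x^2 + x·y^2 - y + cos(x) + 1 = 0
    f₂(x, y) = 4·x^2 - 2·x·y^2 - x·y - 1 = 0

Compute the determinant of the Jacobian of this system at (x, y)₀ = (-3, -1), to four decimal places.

J = [[-8·x + y^2 - sin(x), 2·x·y - 1], [8·x - 2·y^2 - y, -4·x·y - x]].
At the point, J = [[25.141120, 5.0000], [-25.0000, -9.0000]].
det J = -101.2701.

-101.2701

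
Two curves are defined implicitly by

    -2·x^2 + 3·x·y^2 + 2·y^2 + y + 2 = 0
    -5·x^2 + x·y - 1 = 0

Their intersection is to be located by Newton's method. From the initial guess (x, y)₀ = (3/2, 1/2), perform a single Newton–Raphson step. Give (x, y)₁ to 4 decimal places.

At (3/2, 1/2): F = (-0.3750, -11.5000).
Jacobian J = [[-4·x + 3·y^2, 6·x·y + 4·y + 1], [-10·x + y, x]].
At the point, J = [[-5.2500, 7.5000], [-14.5000, 1.5000]] (det J = 100.8750).
Solving J·Δ = −F gives Δ = (-0.8494, -0.5446).
Then the next iterate is (x, y)₁ = (0.6506, -0.0446).

(0.6506, -0.0446)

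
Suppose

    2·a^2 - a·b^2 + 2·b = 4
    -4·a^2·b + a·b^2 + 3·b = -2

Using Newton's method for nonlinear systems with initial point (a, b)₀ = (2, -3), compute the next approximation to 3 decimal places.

(1.578, -1.602)

At (2, -3): F = (-20.000, 59.000).
Jacobian J = [[4·a - b^2, -2·a·b + 2], [-8·a·b + b^2, -4·a^2 + 2·a·b + 3]].
At the point, J = [[-1.000, 14.000], [57.000, -25.000]] (det J = -773.000).
Solving J·Δ = −F gives Δ = (-0.422, 1.398).
Then the next iterate is (a, b)₁ = (1.578, -1.602).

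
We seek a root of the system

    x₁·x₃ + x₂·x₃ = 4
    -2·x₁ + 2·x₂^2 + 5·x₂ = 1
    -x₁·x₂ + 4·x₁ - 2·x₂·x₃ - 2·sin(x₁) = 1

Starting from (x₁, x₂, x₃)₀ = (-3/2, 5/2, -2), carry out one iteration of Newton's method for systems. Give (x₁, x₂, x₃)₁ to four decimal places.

(-2.9235, 0.5102, -2.8265)

At (-3/2, 5/2, -2): F = (-6.0000, 27.0000, 8.744990).
Jacobian J = [[x₃, x₃, x₁ + x₂], [-2, 4·x₂ + 5, 0], [-x₂ - 2·cos(x₁) + 4, -x₁ - 2·x₃, -2·x₂]].
At the point, J = [[-2.0000, -2.0000, 1.0000], [-2.0000, 15.0000, 0.0000], [1.358526, 5.5000, -5.0000]] (det J = 138.622116).
Solving J·Δ = −F gives Δ = (-1.4235, -1.9898, -0.8265).
Then the next iterate is (x₁, x₂, x₃)₁ = (-2.9235, 0.5102, -2.8265).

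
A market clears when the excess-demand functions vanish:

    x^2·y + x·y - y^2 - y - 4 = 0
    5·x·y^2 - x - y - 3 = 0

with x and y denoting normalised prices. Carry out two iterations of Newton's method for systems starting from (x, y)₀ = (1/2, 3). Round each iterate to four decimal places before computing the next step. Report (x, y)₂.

(2.0597, 0.2991)

At (1/2, 3): F = (-13.7500, 16.0000).
Jacobian J = [[2·x·y + y, x^2 + x - 2·y - 1], [5·y^2 - 1, 10·x·y - 1]].
At the point, J = [[6.0000, -6.2500], [44.0000, 14.0000]] (det J = 359.0000).
Solving J·Δ = −F gives Δ = (0.2577, -1.9526).
Then the next iterate is (x, y)₁ = (0.7577, 1.0474).
Round to (0.7577, 1.0474) and repeat: F = (-4.749510, -0.648938), J = [[2.634630, -1.762991], [4.485234, 6.936150]].
Δ = (1.3020, -0.7483), so (x, y)₂ = (2.0597, 0.2991).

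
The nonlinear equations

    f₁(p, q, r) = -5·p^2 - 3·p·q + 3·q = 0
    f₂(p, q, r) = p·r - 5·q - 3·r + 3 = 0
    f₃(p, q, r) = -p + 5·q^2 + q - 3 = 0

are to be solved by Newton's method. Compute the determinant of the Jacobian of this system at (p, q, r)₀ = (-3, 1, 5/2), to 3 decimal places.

1854.000

J = [[-10·p - 3·q, -3·p + 3, 0], [r, -5, p - 3], [-1, 10·q + 1, 0]].
At the point, J = [[27.000, 12.000, 0.000], [2.500, -5.000, -6.000], [-1.000, 11.000, 0.000]].
det J = 1854.000.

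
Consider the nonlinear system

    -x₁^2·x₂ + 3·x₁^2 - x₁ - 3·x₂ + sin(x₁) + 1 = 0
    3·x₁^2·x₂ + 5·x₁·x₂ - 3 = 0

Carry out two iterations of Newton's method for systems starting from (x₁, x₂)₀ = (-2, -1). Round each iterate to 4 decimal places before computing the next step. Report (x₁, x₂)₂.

At (-2, -1): F = (21.090703, -5.0000).
Jacobian J = [[-2·x₁·x₂ + 6·x₁ + cos(x₁) - 1, -x₁^2 - 3], [6·x₁·x₂ + 5·x₂, 3·x₁^2 + 5·x₁]].
At the point, J = [[-17.416147, -7.0000], [7.0000, 2.0000]] (det J = 14.167706).
Solving J·Δ = −F gives Δ = (-0.5069, 4.2741).
Then the next iterate is (x₁, x₂)₁ = (-2.5069, 3.2741).
Round to (-2.5069, 3.2741) and repeat: F = (-8.630925, 17.689506), J = [[-0.430971, -9.284548], [-32.876548, 6.319143]].
Δ = (0.3562, -0.9461), so (x₁, x₂)₂ = (-2.1507, 2.3280).

(-2.1507, 2.3280)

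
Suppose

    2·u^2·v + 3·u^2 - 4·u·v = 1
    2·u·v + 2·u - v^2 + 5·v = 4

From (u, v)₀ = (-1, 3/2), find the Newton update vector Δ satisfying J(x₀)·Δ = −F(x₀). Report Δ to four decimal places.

At (-1, 3/2): F = (11.0000, -3.7500).
Jacobian J = [[4·u·v + 6·u - 4·v, 2·u^2 - 4·u], [2·v + 2, 2·u - 2·v + 5]].
At the point, J = [[-18.0000, 6.0000], [5.0000, 0.0000]] (det J = -30.0000).
Solving J·Δ = −F gives Δ = (0.7500, 0.4167).

(0.7500, 0.4167)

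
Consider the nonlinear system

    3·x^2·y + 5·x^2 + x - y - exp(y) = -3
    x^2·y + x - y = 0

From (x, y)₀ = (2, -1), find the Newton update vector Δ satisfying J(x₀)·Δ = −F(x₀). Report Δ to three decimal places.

(-0.875, -0.542)

At (2, -1): F = (13.63212, -1.000).
Jacobian J = [[6·x·y + 10·x + 1, 3·x^2 - exp(y) - 1], [2·x·y + 1, x^2 - 1]].
At the point, J = [[9.000, 10.63212], [-3.000, 3.000]] (det J = 58.89636).
Solving J·Δ = −F gives Δ = (-0.875, -0.542).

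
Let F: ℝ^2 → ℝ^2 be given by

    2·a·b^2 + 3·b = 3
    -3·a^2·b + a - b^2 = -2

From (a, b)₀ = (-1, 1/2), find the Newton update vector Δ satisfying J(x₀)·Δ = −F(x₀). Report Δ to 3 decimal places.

(1.458, 1.271)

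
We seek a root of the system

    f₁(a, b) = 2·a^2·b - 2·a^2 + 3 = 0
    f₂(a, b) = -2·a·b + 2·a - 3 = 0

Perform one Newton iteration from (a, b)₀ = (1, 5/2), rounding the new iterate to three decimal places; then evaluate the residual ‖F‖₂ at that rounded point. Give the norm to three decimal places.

At (1, 5/2): F = (6.000, -6.000).
Jacobian J = [[4·a·b - 4·a, 2·a^2], [-2·b + 2, -2·a]].
At the point, J = [[6.000, 2.000], [-3.000, -2.000]] (det J = -6.000).
Solving J·Δ = −F gives Δ = (0.000, -3.000).
Then the next iterate is (a, b)₁ = (1.000, -0.500).
Re-evaluating at (1.000, -0.500): F = (0.000, 0.000), so ‖F‖₂ = 0.000.

0.000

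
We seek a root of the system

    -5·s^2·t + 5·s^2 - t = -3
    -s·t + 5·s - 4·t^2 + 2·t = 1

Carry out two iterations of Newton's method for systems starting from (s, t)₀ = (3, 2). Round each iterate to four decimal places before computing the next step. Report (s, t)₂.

At (3, 2): F = (-44.0000, -4.0000).
Jacobian J = [[-10·s·t + 10·s, -5·s^2 - 1], [-t + 5, -s - 8·t + 2]].
At the point, J = [[-30.0000, -46.0000], [3.0000, -17.0000]] (det J = 648.0000).
Solving J·Δ = −F gives Δ = (-0.8704, -0.3889).
Then the next iterate is (s, t)₁ = (2.1296, 1.6111).
Round to (2.1296, 1.6111) and repeat: F = (-12.468392, -0.943371), J = [[-13.013986, -23.675981], [3.3889, -13.0184]].
Δ = (-0.5607, -0.2184), so (s, t)₂ = (1.5689, 1.3927).

(1.5689, 1.3927)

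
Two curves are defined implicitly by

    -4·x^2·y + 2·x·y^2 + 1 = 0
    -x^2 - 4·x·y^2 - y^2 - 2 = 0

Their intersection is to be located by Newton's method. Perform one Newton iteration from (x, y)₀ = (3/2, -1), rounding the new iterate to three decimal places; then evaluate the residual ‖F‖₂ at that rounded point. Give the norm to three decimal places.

At (3/2, -1): F = (13.000, -11.250).
Jacobian J = [[-8·x·y + 2·y^2, -4·x^2 + 4·x·y], [-2·x - 4·y^2, -8·x·y - 2·y]].
At the point, J = [[14.000, -15.000], [-7.000, 14.000]] (det J = 91.000).
Solving J·Δ = −F gives Δ = (-0.146, 0.731).
Then the next iterate is (x, y)₁ = (1.354, -0.269).
Re-evaluating at (1.354, -0.269): F = (3.16860, -4.29758), so ‖F‖₂ = 5.339.

5.339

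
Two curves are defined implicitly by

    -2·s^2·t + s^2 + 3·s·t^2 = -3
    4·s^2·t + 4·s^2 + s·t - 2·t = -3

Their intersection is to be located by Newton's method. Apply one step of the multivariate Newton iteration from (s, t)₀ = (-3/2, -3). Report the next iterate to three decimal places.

At (-3/2, -3): F = (-21.750, -4.500).
Jacobian J = [[-4·s·t + 2·s + 3·t^2, -2·s^2 + 6·s·t], [8·s·t + 8·s + t, 4·s^2 + s - 2]].
At the point, J = [[6.000, 22.500], [21.000, 5.500]] (det J = -439.500).
Solving J·Δ = −F gives Δ = (-0.042, 0.978).
Then the next iterate is (s, t)₁ = (-1.542, -2.022).

(-1.542, -2.022)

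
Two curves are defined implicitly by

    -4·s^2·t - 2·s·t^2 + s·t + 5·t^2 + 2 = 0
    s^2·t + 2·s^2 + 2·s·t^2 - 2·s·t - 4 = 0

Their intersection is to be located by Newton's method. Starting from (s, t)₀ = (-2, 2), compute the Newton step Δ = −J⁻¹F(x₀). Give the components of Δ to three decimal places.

(11.000, -16.000)

At (-2, 2): F = (2.000, 4.000).
Jacobian J = [[-8·s·t - 2·t^2 + t, -4·s^2 - 4·s·t + s + 10·t], [2·s·t + 4·s + 2·t^2 - 2·t, s^2 + 4·s·t - 2·s]].
At the point, J = [[26.000, 18.000], [-12.000, -8.000]] (det J = 8.000).
Solving J·Δ = −F gives Δ = (11.000, -16.000).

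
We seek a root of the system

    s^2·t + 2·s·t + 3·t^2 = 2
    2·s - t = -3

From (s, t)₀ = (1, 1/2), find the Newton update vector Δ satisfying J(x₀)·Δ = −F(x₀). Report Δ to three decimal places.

(-1.946, 0.607)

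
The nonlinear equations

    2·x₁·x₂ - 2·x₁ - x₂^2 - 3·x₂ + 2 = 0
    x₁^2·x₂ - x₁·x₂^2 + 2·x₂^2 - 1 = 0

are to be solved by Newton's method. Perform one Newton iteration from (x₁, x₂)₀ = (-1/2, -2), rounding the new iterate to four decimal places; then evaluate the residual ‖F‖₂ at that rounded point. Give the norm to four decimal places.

1.3932

At (-1/2, -2): F = (7.0000, 8.5000).
Jacobian J = [[2·x₂ - 2, 2·x₁ - 2·x₂ - 3], [2·x₁·x₂ - x₂^2, x₁^2 - 2·x₁·x₂ + 4·x₂]].
At the point, J = [[-6.0000, 0.0000], [-2.0000, -9.7500]] (det J = 58.5000).
Solving J·Δ = −F gives Δ = (1.1667, 0.6325).
Then the next iterate is (x₁, x₂)₁ = (0.6667, -1.3675).
Re-evaluating at (0.6667, -1.3675): F = (1.075619, 0.885507), so ‖F‖₂ = 1.3932.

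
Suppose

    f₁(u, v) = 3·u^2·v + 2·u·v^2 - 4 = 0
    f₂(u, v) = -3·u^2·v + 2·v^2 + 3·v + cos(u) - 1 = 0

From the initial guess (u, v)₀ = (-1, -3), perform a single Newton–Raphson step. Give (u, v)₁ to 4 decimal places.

At (-1, -3): F = (-31.0000, 17.540302).
Jacobian J = [[6·u·v + 2·v^2, 3·u^2 + 4·u·v], [-6·u·v - sin(u), -3·u^2 + 4·v + 3]].
At the point, J = [[36.0000, 15.0000], [-17.158529, -12.0000]] (det J = -174.622065).
Solving J·Δ = −F gives Δ = (0.6236, 0.5700).
Then the next iterate is (u, v)₁ = (-0.3764, -2.4300).

(-0.3764, -2.4300)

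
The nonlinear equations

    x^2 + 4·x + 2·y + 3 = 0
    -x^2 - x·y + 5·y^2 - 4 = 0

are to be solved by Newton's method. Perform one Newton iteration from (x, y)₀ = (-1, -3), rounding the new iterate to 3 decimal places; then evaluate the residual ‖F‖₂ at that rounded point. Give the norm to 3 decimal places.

7.605

At (-1, -3): F = (-6.000, 37.000).
Jacobian J = [[2·x + 4, 2], [-2·x - y, -x + 10·y]].
At the point, J = [[2.000, 2.000], [5.000, -29.000]] (det J = -68.000).
Solving J·Δ = −F gives Δ = (1.471, 1.529).
Then the next iterate is (x, y)₁ = (0.471, -1.471).
Re-evaluating at (0.471, -1.471): F = (2.16384, 7.29021), so ‖F‖₂ = 7.605.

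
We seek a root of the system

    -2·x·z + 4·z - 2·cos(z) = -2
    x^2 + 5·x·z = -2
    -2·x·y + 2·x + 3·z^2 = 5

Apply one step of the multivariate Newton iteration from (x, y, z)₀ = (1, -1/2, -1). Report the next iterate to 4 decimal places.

At (1, -1/2, -1): F = (-1.080605, -2.0000, 1.0000).
Jacobian J = [[-2·z, 0, -2·x + 2·sin(z) + 4], [2·x + 5·z, 0, 5·x], [-2·y + 2, -2·x, 6·z]].
At the point, J = [[2.0000, 0.0000, 0.317058], [-3.0000, 0.0000, 5.0000], [3.0000, -2.0000, -6.0000]] (det J = 21.902348).
Solving J·Δ = −F gives Δ = (0.4355, -0.8306, 0.6613).
Then the next iterate is (x, y, z)₁ = (1.4355, -1.3306, -0.3387).

(1.4355, -1.3306, -0.3387)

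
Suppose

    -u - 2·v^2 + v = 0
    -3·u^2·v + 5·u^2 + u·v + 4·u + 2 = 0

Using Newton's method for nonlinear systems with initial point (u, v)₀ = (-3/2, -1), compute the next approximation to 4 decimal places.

At (-3/2, -1): F = (-1.5000, 15.5000).
Jacobian J = [[-1, -4·v + 1], [-6·u·v + 10·u + v + 4, -3·u^2 + u]].
At the point, J = [[-1.0000, 5.0000], [-21.0000, -8.2500]] (det J = 113.2500).
Solving J·Δ = −F gives Δ = (0.5751, 0.4150).
Then the next iterate is (u, v)₁ = (-0.9249, -0.5850).

(-0.9249, -0.5850)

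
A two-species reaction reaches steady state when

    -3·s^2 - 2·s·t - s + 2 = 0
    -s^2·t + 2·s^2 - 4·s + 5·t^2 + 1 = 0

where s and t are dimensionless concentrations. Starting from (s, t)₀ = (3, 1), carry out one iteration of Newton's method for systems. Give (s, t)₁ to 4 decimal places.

(1.2222, 1.5556)

At (3, 1): F = (-34.0000, 3.0000).
Jacobian J = [[-6·s - 2·t - 1, -2·s], [-2·s·t + 4·s - 4, -s^2 + 10·t]].
At the point, J = [[-21.0000, -6.0000], [2.0000, 1.0000]] (det J = -9.0000).
Solving J·Δ = −F gives Δ = (-1.7778, 0.5556).
Then the next iterate is (s, t)₁ = (1.2222, 1.5556).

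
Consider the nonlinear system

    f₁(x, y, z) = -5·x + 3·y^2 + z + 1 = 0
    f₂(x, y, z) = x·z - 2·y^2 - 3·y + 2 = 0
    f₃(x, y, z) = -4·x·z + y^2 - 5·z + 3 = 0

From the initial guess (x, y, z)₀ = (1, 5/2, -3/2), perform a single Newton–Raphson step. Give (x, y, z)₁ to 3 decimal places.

(-0.012, 1.204, -0.367)

At (1, 5/2, -3/2): F = (13.250, -19.500, 22.750).
Jacobian J = [[-5, 6·y, 1], [z, -4·y - 3, x], [-4·z, 2·y, -4·x - 5]].
At the point, J = [[-5.000, 15.000, 1.000], [-1.500, -13.000, 1.000], [6.000, 5.000, -9.000]] (det J = -602.000).
Solving J·Δ = −F gives Δ = (-1.012, -1.296, 1.133).
Then the next iterate is (x, y, z)₁ = (-0.012, 1.204, -0.367).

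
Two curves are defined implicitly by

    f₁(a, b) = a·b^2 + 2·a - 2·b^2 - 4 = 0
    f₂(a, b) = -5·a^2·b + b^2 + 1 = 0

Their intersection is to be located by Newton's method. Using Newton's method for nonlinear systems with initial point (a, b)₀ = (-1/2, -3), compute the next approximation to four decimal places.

(-0.4527, -1.2014)

At (-1/2, -3): F = (-27.5000, 13.7500).
Jacobian J = [[b^2 + 2, 2·a·b - 4·b], [-10·a·b, -5·a^2 + 2·b]].
At the point, J = [[11.0000, 15.0000], [-15.0000, -7.2500]] (det J = 145.2500).
Solving J·Δ = −F gives Δ = (0.0473, 1.7986).
Then the next iterate is (a, b)₁ = (-0.4527, -1.2014).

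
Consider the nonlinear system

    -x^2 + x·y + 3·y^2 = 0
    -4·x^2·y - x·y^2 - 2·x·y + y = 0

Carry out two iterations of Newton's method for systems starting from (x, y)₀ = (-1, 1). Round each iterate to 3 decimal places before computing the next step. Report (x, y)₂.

(-0.946, 0.728)

At (-1, 1): F = (1.000, 0.000).
Jacobian J = [[-2·x + y, x + 6·y], [-8·x·y - y^2 - 2·y, -4·x^2 - 2·x·y - 2·x + 1]].
At the point, J = [[3.000, 5.000], [5.000, 1.000]] (det J = -22.000).
Solving J·Δ = −F gives Δ = (0.045, -0.227).
Then the next iterate is (x, y)₁ = (-0.955, 0.773).
Round to (-0.955, 0.773) and repeat: F = (0.14235, 0.00009), J = [[2.683, 3.683], [3.76219, 0.73833]].
Δ = (0.009, -0.045), so (x, y)₂ = (-0.946, 0.728).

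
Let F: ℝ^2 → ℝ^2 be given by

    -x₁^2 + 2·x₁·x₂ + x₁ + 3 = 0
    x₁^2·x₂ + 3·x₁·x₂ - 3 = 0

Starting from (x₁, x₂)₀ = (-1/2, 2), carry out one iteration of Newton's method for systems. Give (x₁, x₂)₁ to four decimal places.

At (-1/2, 2): F = (0.2500, -5.5000).
Jacobian J = [[-2·x₁ + 2·x₂ + 1, 2·x₁], [2·x₁·x₂ + 3·x₂, x₁^2 + 3·x₁]].
At the point, J = [[6.0000, -1.0000], [4.0000, -1.2500]] (det J = -3.5000).
Solving J·Δ = −F gives Δ = (-1.6607, -9.7143).
Then the next iterate is (x₁, x₂)₁ = (-2.1607, -7.7143).

(-2.1607, -7.7143)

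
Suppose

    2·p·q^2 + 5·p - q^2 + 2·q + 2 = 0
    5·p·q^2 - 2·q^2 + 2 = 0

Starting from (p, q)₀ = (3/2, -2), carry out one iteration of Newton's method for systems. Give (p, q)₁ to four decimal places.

(0.5783, -1.7470)

At (3/2, -2): F = (13.5000, 24.0000).
Jacobian J = [[2·q^2 + 5, 4·p·q - 2·q + 2], [5·q^2, 10·p·q - 4·q]].
At the point, J = [[13.0000, -6.0000], [20.0000, -22.0000]] (det J = -166.0000).
Solving J·Δ = −F gives Δ = (-0.9217, 0.2530).
Then the next iterate is (p, q)₁ = (0.5783, -1.7470).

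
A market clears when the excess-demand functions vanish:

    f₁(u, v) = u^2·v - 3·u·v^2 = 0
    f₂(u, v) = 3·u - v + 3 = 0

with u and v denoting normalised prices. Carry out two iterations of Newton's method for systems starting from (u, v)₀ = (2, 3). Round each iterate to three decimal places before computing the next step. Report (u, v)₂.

At (2, 3): F = (-42.000, 6.000).
Jacobian J = [[2·u·v - 3·v^2, u^2 - 6·u·v], [3, -1]].
At the point, J = [[-15.000, -32.000], [3.000, -1.000]] (det J = 111.000).
Solving J·Δ = −F gives Δ = (-2.108, -0.324).
Then the next iterate is (u, v)₁ = (-0.108, 2.676).
Round to (-0.108, 2.676) and repeat: F = (2.35137, 0.000), J = [[-22.06094, 1.74571], [3.000, -1.000]].
Δ = (0.140, 0.419), so (u, v)₂ = (0.032, 3.095).

(0.032, 3.095)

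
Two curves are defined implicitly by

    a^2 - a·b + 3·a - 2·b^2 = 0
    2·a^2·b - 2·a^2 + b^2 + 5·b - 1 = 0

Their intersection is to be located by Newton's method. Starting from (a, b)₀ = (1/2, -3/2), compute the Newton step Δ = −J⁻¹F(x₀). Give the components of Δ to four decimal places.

(-0.8788, 1.2424)

At (1/2, -3/2): F = (-2.0000, -7.5000).
Jacobian J = [[2·a - b + 3, -a - 4·b], [4·a·b - 4·a, 2·a^2 + 2·b + 5]].
At the point, J = [[5.5000, 5.5000], [-5.0000, 2.5000]] (det J = 41.2500).
Solving J·Δ = −F gives Δ = (-0.8788, 1.2424).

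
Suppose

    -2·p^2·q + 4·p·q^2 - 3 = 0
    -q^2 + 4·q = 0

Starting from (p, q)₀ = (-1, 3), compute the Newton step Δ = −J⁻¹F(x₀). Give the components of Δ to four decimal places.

At (-1, 3): F = (-45.0000, 3.0000).
Jacobian J = [[-4·p·q + 4·q^2, -2·p^2 + 8·p·q], [0, -2·q + 4]].
At the point, J = [[48.0000, -26.0000], [0.0000, -2.0000]] (det J = -96.0000).
Solving J·Δ = −F gives Δ = (1.7500, 1.5000).

(1.7500, 1.5000)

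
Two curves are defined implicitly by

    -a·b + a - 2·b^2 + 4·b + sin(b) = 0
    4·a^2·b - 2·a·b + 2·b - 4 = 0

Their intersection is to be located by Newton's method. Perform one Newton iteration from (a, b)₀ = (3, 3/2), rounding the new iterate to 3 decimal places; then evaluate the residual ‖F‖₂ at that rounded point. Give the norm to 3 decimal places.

7.612

At (3, 3/2): F = (0.99749, 44.000).
Jacobian J = [[-b + 1, -a - 4·b + cos(b) + 4], [8·a·b - 2·b, 4·a^2 - 2·a + 2]].
At the point, J = [[-0.500, -4.92926], [33.000, 32.000]] (det J = 146.66567).
Solving J·Δ = −F gives Δ = (-1.696, 0.374).
Then the next iterate is (a, b)₁ = (1.304, 1.874).
Re-evaluating at (1.304, 1.874): F = (0.28694, 7.60693), so ‖F‖₂ = 7.612.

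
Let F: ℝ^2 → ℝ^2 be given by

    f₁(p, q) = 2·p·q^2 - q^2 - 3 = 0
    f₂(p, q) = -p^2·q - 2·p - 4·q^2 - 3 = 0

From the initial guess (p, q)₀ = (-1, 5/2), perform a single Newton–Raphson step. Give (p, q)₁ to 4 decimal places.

(-0.8655, 1.1621)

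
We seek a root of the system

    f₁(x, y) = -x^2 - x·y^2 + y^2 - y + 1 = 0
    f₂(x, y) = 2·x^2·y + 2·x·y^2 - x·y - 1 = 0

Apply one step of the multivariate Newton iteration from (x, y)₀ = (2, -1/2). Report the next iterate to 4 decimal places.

At (2, -1/2): F = (-2.7500, -3.0000).
Jacobian J = [[-2·x - y^2, -2·x·y + 2·y - 1], [4·x·y + 2·y^2 - y, 2·x^2 + 4·x·y - x]].
At the point, J = [[-4.2500, 0.0000], [-3.0000, 2.0000]] (det J = -8.5000).
Solving J·Δ = −F gives Δ = (-0.6471, 0.5294).
Then the next iterate is (x, y)₁ = (1.3529, 0.0294).

(1.3529, 0.0294)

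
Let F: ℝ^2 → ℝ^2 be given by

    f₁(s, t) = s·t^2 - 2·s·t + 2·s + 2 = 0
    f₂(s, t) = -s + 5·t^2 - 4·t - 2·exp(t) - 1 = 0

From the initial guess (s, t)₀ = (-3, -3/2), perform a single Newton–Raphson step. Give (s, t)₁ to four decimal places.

At (-3, -3/2): F = (-19.7500, 18.803740).
Jacobian J = [[t^2 - 2·t + 2, 2·s·t - 2·s], [-1, 10·t - 2·exp(t) - 4]].
At the point, J = [[7.2500, 15.0000], [-1.0000, -19.446260]] (det J = -125.985387).
Solving J·Δ = −F gives Δ = (0.8097, 0.9253).
Then the next iterate is (s, t)₁ = (-2.1903, -0.5747).

(-2.1903, -0.5747)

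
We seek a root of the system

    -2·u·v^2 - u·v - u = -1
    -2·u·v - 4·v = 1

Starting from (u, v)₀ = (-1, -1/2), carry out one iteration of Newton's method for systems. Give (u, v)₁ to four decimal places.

At (-1, -1/2): F = (2.0000, 0.0000).
Jacobian J = [[-2·v^2 - v - 1, -4·u·v - u], [-2·v, -2·u - 4]].
At the point, J = [[-1.0000, -1.0000], [1.0000, -2.0000]] (det J = 3.0000).
Solving J·Δ = −F gives Δ = (1.3333, 0.6667).
Then the next iterate is (u, v)₁ = (0.3333, 0.1667).

(0.3333, 0.1667)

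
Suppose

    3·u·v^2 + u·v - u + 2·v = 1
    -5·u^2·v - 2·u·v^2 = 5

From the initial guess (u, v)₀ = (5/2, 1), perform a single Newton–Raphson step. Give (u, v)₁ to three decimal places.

(1.373, 0.737)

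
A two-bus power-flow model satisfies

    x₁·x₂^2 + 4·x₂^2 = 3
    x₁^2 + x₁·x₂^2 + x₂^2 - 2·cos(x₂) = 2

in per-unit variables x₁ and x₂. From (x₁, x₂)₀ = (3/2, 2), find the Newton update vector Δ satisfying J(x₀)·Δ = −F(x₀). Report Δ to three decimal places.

At (3/2, 2): F = (19.000, 11.08229).
Jacobian J = [[x₂^2, 2·x₁·x₂ + 8·x₂], [2·x₁ + x₂^2, 2·x₁·x₂ + 2·x₂ + 2·sin(x₂)]].
At the point, J = [[4.000, 22.000], [7.000, 11.81859]] (det J = -106.72562).
Solving J·Δ = −F gives Δ = (-0.180, -0.831).

(-0.180, -0.831)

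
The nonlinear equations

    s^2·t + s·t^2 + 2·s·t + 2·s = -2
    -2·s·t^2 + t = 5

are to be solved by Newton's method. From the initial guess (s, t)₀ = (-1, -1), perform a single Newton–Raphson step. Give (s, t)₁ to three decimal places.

At (-1, -1): F = (0.000, -4.000).
Jacobian J = [[2·s·t + t^2 + 2·t + 2, s^2 + 2·s·t + 2·s], [-2·t^2, -4·s·t + 1]].
At the point, J = [[3.000, 1.000], [-2.000, -3.000]] (det J = -7.000).
Solving J·Δ = −F gives Δ = (0.571, -1.714).
Then the next iterate is (s, t)₁ = (-0.429, -2.714).

(-0.429, -2.714)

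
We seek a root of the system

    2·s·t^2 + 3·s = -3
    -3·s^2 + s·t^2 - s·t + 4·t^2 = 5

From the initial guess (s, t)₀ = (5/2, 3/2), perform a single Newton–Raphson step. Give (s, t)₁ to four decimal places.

(0.8505, 0.8747)

At (5/2, 3/2): F = (21.7500, -12.8750).
Jacobian J = [[2·t^2 + 3, 4·s·t], [-6·s + t^2 - t, 2·s·t - s + 8·t]].
At the point, J = [[7.5000, 15.0000], [-14.2500, 17.0000]] (det J = 341.2500).
Solving J·Δ = −F gives Δ = (-1.6495, -0.6253).
Then the next iterate is (s, t)₁ = (0.8505, 0.8747).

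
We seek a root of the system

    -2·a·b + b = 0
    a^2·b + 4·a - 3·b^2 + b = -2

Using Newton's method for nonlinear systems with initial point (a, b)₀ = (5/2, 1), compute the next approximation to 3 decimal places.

(0.709, 0.896)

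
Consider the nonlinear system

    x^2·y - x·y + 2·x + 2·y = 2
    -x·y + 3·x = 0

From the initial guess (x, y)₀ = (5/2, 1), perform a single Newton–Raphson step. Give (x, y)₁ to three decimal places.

(0.590, 1.472)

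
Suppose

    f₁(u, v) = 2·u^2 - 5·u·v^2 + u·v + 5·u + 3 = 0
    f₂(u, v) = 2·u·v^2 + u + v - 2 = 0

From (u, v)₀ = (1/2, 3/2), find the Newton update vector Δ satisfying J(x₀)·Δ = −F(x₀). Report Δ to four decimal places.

(-0.7364, 0.4500)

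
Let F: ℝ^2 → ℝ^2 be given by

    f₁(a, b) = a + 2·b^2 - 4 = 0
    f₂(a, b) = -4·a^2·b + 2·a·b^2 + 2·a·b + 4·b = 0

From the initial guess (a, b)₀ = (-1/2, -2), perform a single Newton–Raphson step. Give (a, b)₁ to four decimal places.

(-2.1538, -1.7692)

At (-1/2, -2): F = (3.5000, -8.0000).
Jacobian J = [[1, 4·b], [-8·a·b + 2·b^2 + 2·b, -4·a^2 + 4·a·b + 2·a + 4]].
At the point, J = [[1.0000, -8.0000], [-4.0000, 6.0000]] (det J = -26.0000).
Solving J·Δ = −F gives Δ = (-1.6538, 0.2308).
Then the next iterate is (a, b)₁ = (-2.1538, -1.7692).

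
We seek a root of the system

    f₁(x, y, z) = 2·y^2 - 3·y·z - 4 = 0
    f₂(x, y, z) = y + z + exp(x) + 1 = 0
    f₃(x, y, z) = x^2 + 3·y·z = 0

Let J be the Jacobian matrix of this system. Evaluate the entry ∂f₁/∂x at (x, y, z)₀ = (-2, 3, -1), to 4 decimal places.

∂f₁/∂x = 0.
At (-2, 3, -1) this is 0.0000.

0.0000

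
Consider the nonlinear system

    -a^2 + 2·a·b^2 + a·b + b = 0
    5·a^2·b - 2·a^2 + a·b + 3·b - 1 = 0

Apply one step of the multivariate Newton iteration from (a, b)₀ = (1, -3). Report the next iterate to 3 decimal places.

(0.206, -2.933)

At (1, -3): F = (11.000, -30.000).
Jacobian J = [[-2·a + 2·b^2 + b, 4·a·b + a + 1], [10·a·b - 4·a + b, 5·a^2 + a + 3]].
At the point, J = [[13.000, -10.000], [-37.000, 9.000]] (det J = -253.000).
Solving J·Δ = −F gives Δ = (-0.794, 0.067).
Then the next iterate is (a, b)₁ = (0.206, -2.933).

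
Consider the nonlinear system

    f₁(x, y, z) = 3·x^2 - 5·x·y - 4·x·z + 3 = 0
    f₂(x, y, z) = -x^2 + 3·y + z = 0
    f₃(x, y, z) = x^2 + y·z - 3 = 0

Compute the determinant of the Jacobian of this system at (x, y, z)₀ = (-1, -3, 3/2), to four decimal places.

J = [[6·x - 5·y - 4·z, -5·x, -4·x], [-2·x, 3, 1], [2·x, z, y]].
At the point, J = [[3.0000, 5.0000, 4.0000], [2.0000, 3.0000, 1.0000], [-2.0000, 1.5000, -3.0000]].
det J = 24.5000.

24.5000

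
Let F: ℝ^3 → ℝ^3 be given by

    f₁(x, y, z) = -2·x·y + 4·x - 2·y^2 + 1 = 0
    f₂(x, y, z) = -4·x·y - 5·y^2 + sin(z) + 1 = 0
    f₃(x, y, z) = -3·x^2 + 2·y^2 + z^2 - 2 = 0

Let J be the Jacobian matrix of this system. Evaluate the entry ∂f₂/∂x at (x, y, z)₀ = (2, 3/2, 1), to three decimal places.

-6.000

∂f₂/∂x = -4·y.
At (2, 3/2, 1) this is -6.000.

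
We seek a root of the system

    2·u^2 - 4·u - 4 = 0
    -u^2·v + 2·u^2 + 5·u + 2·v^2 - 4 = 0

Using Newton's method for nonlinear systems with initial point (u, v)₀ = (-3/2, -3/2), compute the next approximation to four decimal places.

(-0.8500, -1.8273)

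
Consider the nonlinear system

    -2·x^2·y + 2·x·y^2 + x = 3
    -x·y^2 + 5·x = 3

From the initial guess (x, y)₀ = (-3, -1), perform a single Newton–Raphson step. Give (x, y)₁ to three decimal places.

(-1.385, -2.423)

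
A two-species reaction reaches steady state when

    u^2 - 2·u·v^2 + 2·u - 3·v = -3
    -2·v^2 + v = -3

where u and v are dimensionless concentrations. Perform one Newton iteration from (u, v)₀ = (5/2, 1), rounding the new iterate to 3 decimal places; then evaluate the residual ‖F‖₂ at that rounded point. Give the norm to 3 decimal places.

At (5/2, 1): F = (6.250, 2.000).
Jacobian J = [[2·u - 2·v^2 + 2, -4·u·v - 3], [0, -4·v + 1]].
At the point, J = [[5.000, -13.000], [0.000, -3.000]] (det J = -15.000).
Solving J·Δ = −F gives Δ = (0.483, 0.667).
Then the next iterate is (u, v)₁ = (2.983, 1.667).
Re-evaluating at (2.983, 1.667): F = (-3.71556, -0.89078), so ‖F‖₂ = 3.821.

3.821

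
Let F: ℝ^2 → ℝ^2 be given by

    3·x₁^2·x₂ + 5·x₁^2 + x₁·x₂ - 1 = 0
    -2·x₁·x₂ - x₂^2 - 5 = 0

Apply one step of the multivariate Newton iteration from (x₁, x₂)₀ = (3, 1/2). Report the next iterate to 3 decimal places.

(2.329, -0.583)

At (3, 1/2): F = (59.000, -8.250).
Jacobian J = [[6·x₁·x₂ + 10·x₁ + x₂, 3·x₁^2 + x₁], [-2·x₂, -2·x₁ - 2·x₂]].
At the point, J = [[39.500, 30.000], [-1.000, -7.000]] (det J = -246.500).
Solving J·Δ = −F gives Δ = (-0.671, -1.083).
Then the next iterate is (x₁, x₂)₁ = (2.329, -0.583).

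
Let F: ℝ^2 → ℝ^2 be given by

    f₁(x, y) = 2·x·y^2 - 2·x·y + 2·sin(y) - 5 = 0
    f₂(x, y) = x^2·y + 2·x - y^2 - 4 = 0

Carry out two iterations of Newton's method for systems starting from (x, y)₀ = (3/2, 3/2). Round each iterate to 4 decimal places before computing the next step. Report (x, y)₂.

(1.4969, 1.6193)

At (3/2, 3/2): F = (-0.755010, 0.1250).
Jacobian J = [[2·y^2 - 2·y, 4·x·y - 2·x + 2·cos(y)], [2·x·y + 2, x^2 - 2·y]].
At the point, J = [[1.5000, 6.141474], [6.5000, -0.7500]] (det J = -41.044584).
Solving J·Δ = −F gives Δ = (-0.0049, 0.1241).
Then the next iterate is (x, y)₁ = (1.4951, 1.6241).
Round to (1.4951, 1.6241) and repeat: F = (0.028029, -0.017111), J = [[2.027202, 6.616011], [6.856384, -1.012876]].
Δ = (0.0018, -0.0048), so (x, y)₂ = (1.4969, 1.6193).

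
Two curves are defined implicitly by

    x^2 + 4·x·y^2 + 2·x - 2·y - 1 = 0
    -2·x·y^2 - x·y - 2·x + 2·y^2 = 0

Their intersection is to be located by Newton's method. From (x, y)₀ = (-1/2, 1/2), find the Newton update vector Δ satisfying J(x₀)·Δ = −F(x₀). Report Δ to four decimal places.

(-0.6750, -1.1500)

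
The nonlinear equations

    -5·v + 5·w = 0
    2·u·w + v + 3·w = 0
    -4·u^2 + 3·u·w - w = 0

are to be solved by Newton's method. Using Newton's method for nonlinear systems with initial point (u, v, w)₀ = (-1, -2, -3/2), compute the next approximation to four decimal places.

At (-1, -2, -3/2): F = (2.5000, -3.5000, 2.0000).
Jacobian J = [[0, -5, 5], [2·w, 1, 2·u + 3], [-8·u + 3·w, 0, 3·u - 1]].
At the point, J = [[0.0000, -5.0000, 5.0000], [-3.0000, 1.0000, 1.0000], [3.5000, 0.0000, -4.0000]] (det J = 25.0000).
Solving J·Δ = −F gives Δ = (-1.6000, -0.4000, -0.9000).
Then the next iterate is (u, v, w)₁ = (-2.6000, -2.4000, -2.4000).

(-2.6000, -2.4000, -2.4000)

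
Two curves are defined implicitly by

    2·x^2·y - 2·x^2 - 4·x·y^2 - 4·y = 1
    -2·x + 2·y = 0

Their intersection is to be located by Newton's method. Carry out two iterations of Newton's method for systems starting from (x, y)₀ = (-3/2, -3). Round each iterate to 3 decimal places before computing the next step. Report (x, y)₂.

At (-3/2, -3): F = (47.000, -3.000).
Jacobian J = [[4·x·y - 4·x - 4·y^2, 2·x^2 - 8·x·y - 4], [-2, 2]].
At the point, J = [[-12.000, -35.500], [-2.000, 2.000]] (det J = -95.000).
Solving J·Δ = −F gives Δ = (-0.132, 1.368).
Then the next iterate is (x, y)₁ = (-1.632, -1.632).
Round to (-1.632, -1.632) and repeat: F = (8.89457, 0.000), J = [[6.528, -19.98054], [-2.000, 2.000]].
Δ = (0.661, 0.661), so (x, y)₂ = (-0.971, -0.971).

(-0.971, -0.971)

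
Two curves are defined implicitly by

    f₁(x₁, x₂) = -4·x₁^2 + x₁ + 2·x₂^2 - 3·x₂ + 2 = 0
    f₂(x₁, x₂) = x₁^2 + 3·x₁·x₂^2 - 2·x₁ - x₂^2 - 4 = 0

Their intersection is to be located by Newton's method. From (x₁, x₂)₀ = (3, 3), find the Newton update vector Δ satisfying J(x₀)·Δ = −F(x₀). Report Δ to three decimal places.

(-1.226, -0.688)

At (3, 3): F = (-22.000, 71.000).
Jacobian J = [[-8·x₁ + 1, 4·x₂ - 3], [2·x₁ + 3·x₂^2 - 2, 6·x₁·x₂ - 2·x₂]].
At the point, J = [[-23.000, 9.000], [31.000, 48.000]] (det J = -1383.000).
Solving J·Δ = −F gives Δ = (-1.226, -0.688).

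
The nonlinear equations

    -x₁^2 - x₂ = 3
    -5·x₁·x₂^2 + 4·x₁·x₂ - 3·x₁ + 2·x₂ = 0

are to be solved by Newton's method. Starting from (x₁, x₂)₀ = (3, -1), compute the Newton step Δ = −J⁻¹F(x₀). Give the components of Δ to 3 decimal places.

(-1.891, 0.348)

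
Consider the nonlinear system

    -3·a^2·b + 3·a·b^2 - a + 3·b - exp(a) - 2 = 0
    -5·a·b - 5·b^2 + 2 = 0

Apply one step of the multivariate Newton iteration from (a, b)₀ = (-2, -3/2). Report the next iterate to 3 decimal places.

(-1.430, -0.701)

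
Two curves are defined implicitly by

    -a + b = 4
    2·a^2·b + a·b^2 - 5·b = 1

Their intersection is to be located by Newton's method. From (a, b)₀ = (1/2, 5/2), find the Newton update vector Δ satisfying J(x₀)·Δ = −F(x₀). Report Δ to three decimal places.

(1.419, 3.419)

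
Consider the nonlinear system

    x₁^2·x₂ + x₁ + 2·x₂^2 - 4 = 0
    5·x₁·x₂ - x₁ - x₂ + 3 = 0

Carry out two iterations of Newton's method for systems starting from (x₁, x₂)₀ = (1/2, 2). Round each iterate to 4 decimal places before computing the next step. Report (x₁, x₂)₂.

At (1/2, 2): F = (5.0000, 5.5000).
Jacobian J = [[2·x₁·x₂ + 1, x₁^2 + 4·x₂], [5·x₂ - 1, 5·x₁ - 1]].
At the point, J = [[3.0000, 8.2500], [9.0000, 1.5000]] (det J = -69.7500).
Solving J·Δ = −F gives Δ = (-0.5430, -0.4086).
Then the next iterate is (x₁, x₂)₁ = (-0.0430, 1.5914).
Round to (-0.0430, 1.5914) and repeat: F = (1.025050, 1.109449), J = [[0.863140, 6.367449], [6.9570, -1.2150]].
Δ = (-0.1832, -0.1361), so (x₁, x₂)₂ = (-0.2262, 1.4553).

(-0.2262, 1.4553)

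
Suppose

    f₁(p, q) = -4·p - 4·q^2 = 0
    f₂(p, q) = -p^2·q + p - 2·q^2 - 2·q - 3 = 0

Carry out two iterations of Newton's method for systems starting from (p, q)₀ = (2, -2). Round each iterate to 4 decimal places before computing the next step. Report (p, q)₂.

At (2, -2): F = (-24.0000, 3.0000).
Jacobian J = [[-4, -8·q], [-2·p·q + 1, -p^2 - 4·q - 2]].
At the point, J = [[-4.0000, 16.0000], [9.0000, 2.0000]] (det J = -152.0000).
Solving J·Δ = −F gives Δ = (-0.6316, 1.3421).
Then the next iterate is (p, q)₁ = (1.3684, -0.6579).
Round to (1.3684, -0.6579) and repeat: F = (-7.204930, 0.050465), J = [[-4.0000, 5.2632], [2.800541, -1.240919]].
Δ = (0.8874, 2.0433), so (p, q)₂ = (2.2558, 1.3854).

(2.2558, 1.3854)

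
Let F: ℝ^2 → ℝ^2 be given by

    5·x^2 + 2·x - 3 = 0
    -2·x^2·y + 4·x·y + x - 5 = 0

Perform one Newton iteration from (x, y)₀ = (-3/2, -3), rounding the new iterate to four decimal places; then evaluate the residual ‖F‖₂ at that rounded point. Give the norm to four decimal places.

At (-3/2, -3): F = (5.2500, 25.0000).
Jacobian J = [[10·x + 2, 0], [-4·x·y + 4·y + 1, -2·x^2 + 4·x]].
At the point, J = [[-13.0000, 0.0000], [-29.0000, -10.5000]] (det J = 136.5000).
Solving J·Δ = −F gives Δ = (0.4038, 1.2656).
Then the next iterate is (x, y)₁ = (-1.0962, -1.7344).
Re-evaluating at (-1.0962, -1.7344): F = (0.815872, 5.677096), so ‖F‖₂ = 5.7354.

5.7354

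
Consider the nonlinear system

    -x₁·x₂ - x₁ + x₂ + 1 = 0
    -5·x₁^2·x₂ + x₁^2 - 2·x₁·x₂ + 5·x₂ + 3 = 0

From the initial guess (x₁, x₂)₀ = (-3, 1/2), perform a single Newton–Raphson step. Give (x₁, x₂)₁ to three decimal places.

(6.684, 2.632)

At (-3, 1/2): F = (6.000, -5.000).
Jacobian J = [[-x₂ - 1, -x₁ + 1], [-10·x₁·x₂ + 2·x₁ - 2·x₂, -5·x₁^2 - 2·x₁ + 5]].
At the point, J = [[-1.500, 4.000], [8.000, -34.000]] (det J = 19.000).
Solving J·Δ = −F gives Δ = (9.684, 2.132).
Then the next iterate is (x₁, x₂)₁ = (6.684, 2.632).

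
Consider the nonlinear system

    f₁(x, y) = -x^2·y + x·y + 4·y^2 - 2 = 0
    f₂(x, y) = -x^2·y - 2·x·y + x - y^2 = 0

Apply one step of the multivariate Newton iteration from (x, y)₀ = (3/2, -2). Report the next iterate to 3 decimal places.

(0.861, -1.227)

At (3/2, -2): F = (15.500, 8.000).
Jacobian J = [[-2·x·y + y, -x^2 + x + 8·y], [-2·x·y - 2·y + 1, -x^2 - 2·x - 2·y]].
At the point, J = [[4.000, -16.750], [11.000, -1.250]] (det J = 179.250).
Solving J·Δ = −F gives Δ = (-0.639, 0.773).
Then the next iterate is (x, y)₁ = (0.861, -1.227).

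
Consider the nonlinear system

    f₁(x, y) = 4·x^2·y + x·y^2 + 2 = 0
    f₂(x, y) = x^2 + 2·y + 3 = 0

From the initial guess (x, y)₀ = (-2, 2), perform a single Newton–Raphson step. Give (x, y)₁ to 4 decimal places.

At (-2, 2): F = (26.0000, 11.0000).
Jacobian J = [[8·x·y + y^2, 4·x^2 + 2·x·y], [2·x, 2]].
At the point, J = [[-28.0000, 8.0000], [-4.0000, 2.0000]] (det J = -24.0000).
Solving J·Δ = −F gives Δ = (-1.5000, -8.5000).
Then the next iterate is (x, y)₁ = (-3.5000, -6.5000).

(-3.5000, -6.5000)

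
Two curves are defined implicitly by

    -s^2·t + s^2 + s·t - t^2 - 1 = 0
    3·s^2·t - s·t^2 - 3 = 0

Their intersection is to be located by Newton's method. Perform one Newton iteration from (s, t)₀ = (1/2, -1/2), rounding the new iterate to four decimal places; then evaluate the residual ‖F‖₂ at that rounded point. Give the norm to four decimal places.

At (1/2, -1/2): F = (-1.1250, -3.5000).
Jacobian J = [[-2·s·t + 2·s + t, -s^2 + s - 2·t], [6·s·t - t^2, 3·s^2 - 2·s·t]].
At the point, J = [[1.0000, 1.2500], [-1.7500, 1.2500]] (det J = 3.4375).
Solving J·Δ = −F gives Δ = (-0.8636, 1.5909).
Then the next iterate is (s, t)₁ = (-0.3636, 1.0909).
Re-evaluating at (-0.3636, 1.0909): F = (-2.598731, -2.134626), so ‖F‖₂ = 3.3630.

3.3630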